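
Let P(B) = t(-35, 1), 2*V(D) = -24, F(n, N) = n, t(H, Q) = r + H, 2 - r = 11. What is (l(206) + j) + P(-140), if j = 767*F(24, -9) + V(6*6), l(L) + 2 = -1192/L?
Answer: 1889454/103 ≈ 18344.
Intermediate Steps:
r = -9 (r = 2 - 1*11 = 2 - 11 = -9)
t(H, Q) = -9 + H
V(D) = -12 (V(D) = (½)*(-24) = -12)
P(B) = -44 (P(B) = -9 - 35 = -44)
l(L) = -2 - 1192/L
j = 18396 (j = 767*24 - 12 = 18408 - 12 = 18396)
(l(206) + j) + P(-140) = ((-2 - 1192/206) + 18396) - 44 = ((-2 - 1192*1/206) + 18396) - 44 = ((-2 - 596/103) + 18396) - 44 = (-802/103 + 18396) - 44 = 1893986/103 - 44 = 1889454/103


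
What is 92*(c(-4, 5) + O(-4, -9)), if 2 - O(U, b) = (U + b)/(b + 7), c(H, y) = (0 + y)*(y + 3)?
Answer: 3266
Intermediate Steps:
c(H, y) = y*(3 + y)
O(U, b) = 2 - (U + b)/(7 + b) (O(U, b) = 2 - (U + b)/(b + 7) = 2 - (U + b)/(7 + b))
92*(c(-4, 5) + O(-4, -9)) = 92*(5*(3 + 5) + (14 - 9 - 1*(-4))/(7 - 9)) = 92*(5*8 + (14 - 9 + 4)/(-2)) = 92*(40 - ½*9) = 92*(40 - 9/2) = 92*(71/2) = 3266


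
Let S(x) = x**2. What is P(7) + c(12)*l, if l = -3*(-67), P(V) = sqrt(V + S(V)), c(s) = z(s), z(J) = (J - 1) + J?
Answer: 4623 + 2*sqrt(14) ≈ 4630.5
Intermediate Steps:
z(J) = -1 + 2*J (z(J) = (-1 + J) + J = -1 + 2*J)
c(s) = -1 + 2*s
P(V) = sqrt(V + V**2)
l = 201
P(7) + c(12)*l = sqrt(7*(1 + 7)) + (-1 + 2*12)*201 = sqrt(7*8) + (-1 + 24)*201 = sqrt(56) + 23*201 = 2*sqrt(14) + 4623 = 4623 + 2*sqrt(14)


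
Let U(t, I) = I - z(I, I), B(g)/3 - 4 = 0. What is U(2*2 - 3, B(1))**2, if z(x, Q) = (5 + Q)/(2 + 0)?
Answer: 49/4 ≈ 12.250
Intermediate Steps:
z(x, Q) = 5/2 + Q/2 (z(x, Q) = (5 + Q)/2 = (5 + Q)*(1/2) = 5/2 + Q/2)
B(g) = 12 (B(g) = 12 + 3*0 = 12 + 0 = 12)
U(t, I) = -5/2 + I/2 (U(t, I) = I - (5/2 + I/2) = I + (-5/2 - I/2) = -5/2 + I/2)
U(2*2 - 3, B(1))**2 = (-5/2 + (1/2)*12)**2 = (-5/2 + 6)**2 = (7/2)**2 = 49/4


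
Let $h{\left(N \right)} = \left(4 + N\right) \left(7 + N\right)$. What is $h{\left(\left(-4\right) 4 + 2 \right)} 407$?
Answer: $28490$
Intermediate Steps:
$h{\left(\left(-4\right) 4 + 2 \right)} 407 = \left(28 + \left(\left(-4\right) 4 + 2\right)^{2} + 11 \left(\left(-4\right) 4 + 2\right)\right) 407 = \left(28 + \left(-16 + 2\right)^{2} + 11 \left(-16 + 2\right)\right) 407 = \left(28 + \left(-14\right)^{2} + 11 \left(-14\right)\right) 407 = \left(28 + 196 - 154\right) 407 = 70 \cdot 407 = 28490$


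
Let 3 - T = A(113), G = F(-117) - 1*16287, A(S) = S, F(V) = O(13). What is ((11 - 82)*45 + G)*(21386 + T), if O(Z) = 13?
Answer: -414222444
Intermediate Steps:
F(V) = 13
G = -16274 (G = 13 - 1*16287 = 13 - 16287 = -16274)
T = -110 (T = 3 - 1*113 = 3 - 113 = -110)
((11 - 82)*45 + G)*(21386 + T) = ((11 - 82)*45 - 16274)*(21386 - 110) = (-71*45 - 16274)*21276 = (-3195 - 16274)*21276 = -19469*21276 = -414222444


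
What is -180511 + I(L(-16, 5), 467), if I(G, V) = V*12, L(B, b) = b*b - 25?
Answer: -174907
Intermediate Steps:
L(B, b) = -25 + b² (L(B, b) = b² - 25 = -25 + b²)
I(G, V) = 12*V
-180511 + I(L(-16, 5), 467) = -180511 + 12*467 = -180511 + 5604 = -174907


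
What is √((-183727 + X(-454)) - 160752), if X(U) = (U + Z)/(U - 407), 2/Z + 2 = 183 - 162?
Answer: I*√1881392948367/2337 ≈ 586.92*I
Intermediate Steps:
Z = 2/19 (Z = 2/(-2 + (183 - 162)) = 2/(-2 + 21) = 2/19 ≈ 0.10526)
X(U) = (2/19 + U)/(-407 + U) (X(U) = (U + 2/19)/(U - 407) = (2/19 + U)/(-407 + U))
√((-183727 + X(-454)) - 160752) = √((-183727 + (2/19 - 454)/(-407 - 454)) - 160752) = √((-183727 - 8624/19/(-861)) - 160752) = √((-183727 - 1/861*(-8624/19)) - 160752) = √((-183727 + 1232/2337) - 160752) = √(-429368767/2337 - 160752) = √(-805046191/2337) = I*√1881392948367/2337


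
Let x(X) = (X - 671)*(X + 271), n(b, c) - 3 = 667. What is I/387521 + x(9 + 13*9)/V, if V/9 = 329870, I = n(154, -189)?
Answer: -16371373013/230096794086 ≈ -0.071150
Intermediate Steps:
n(b, c) = 670 (n(b, c) = 3 + 667 = 670)
I = 670
V = 2968830 (V = 9*329870 = 2968830)
x(X) = (-671 + X)*(271 + X)
I/387521 + x(9 + 13*9)/V = 670/387521 + (-181841 + (9 + 13*9)² - 400*(9 + 13*9))/2968830 = 670*(1/387521) + (-181841 + (9 + 117)² - 400*(9 + 117))*(1/2968830) = 670/387521 + (-181841 + 126² - 400*126)*(1/2968830) = 670/387521 + (-181841 + 15876 - 50400)*(1/2968830) = 670/387521 - 216365*1/2968830 = 670/387521 - 43273/593766 = -16371373013/230096794086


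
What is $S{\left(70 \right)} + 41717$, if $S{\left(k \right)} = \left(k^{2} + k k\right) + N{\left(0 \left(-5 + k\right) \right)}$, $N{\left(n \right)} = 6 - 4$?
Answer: $51519$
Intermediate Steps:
$N{\left(n \right)} = 2$ ($N{\left(n \right)} = 6 - 4 = 2$)
$S{\left(k \right)} = 2 + 2 k^{2}$ ($S{\left(k \right)} = \left(k^{2} + k k\right) + 2 = \left(k^{2} + k^{2}\right) + 2 = 2 k^{2} + 2 = 2 + 2 k^{2}$)
$S{\left(70 \right)} + 41717 = \left(2 + 2 \cdot 70^{2}\right) + 41717 = \left(2 + 2 \cdot 4900\right) + 41717 = \left(2 + 9800\right) + 41717 = 9802 + 41717 = 51519$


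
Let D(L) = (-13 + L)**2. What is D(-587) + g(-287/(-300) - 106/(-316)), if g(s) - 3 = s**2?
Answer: 202211022838129/561690000 ≈ 3.6000e+5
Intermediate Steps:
g(s) = 3 + s**2
D(-587) + g(-287/(-300) - 106/(-316)) = (-13 - 587)**2 + (3 + (-287/(-300) - 106/(-316))**2) = (-600)**2 + (3 + (-287*(-1/300) - 106*(-1/316))**2) = 360000 + (3 + (287/300 + 53/158)**2) = 360000 + (3 + (30623/23700)**2) = 360000 + (3 + 937768129/561690000) = 360000 + 2622838129/561690000 = 202211022838129/561690000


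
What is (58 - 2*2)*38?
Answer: 2052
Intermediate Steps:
(58 - 2*2)*38 = (58 - 4)*38 = 54*38 = 2052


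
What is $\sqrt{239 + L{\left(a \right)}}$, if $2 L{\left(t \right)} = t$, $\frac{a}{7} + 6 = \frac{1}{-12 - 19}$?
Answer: $\frac{3 \sqrt{93062}}{62} \approx 14.761$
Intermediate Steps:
$a = - \frac{1309}{31}$ ($a = -42 + \frac{7}{-12 - 19} = -42 + \frac{7}{-31} = -42 + 7 \left(- \frac{1}{31}\right) = -42 - \frac{7}{31} = - \frac{1309}{31} \approx -42.226$)
$L{\left(t \right)} = \frac{t}{2}$
$\sqrt{239 + L{\left(a \right)}} = \sqrt{239 + \frac{1}{2} \left(- \frac{1309}{31}\right)} = \sqrt{239 - \frac{1309}{62}} = \sqrt{\frac{13509}{62}} = \frac{3 \sqrt{93062}}{62}$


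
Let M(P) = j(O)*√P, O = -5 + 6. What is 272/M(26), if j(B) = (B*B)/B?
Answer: 136*√26/13 ≈ 53.344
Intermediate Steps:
O = 1
j(B) = B (j(B) = B²/B = B)
M(P) = √P (M(P) = 1*√P = √P)
272/M(26) = 272/(√26) = 272*(√26/26) = 136*√26/13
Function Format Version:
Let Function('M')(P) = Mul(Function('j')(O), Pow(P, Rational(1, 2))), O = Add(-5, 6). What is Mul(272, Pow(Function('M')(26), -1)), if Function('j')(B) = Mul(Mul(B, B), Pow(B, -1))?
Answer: Mul(Rational(136, 13), Pow(26, Rational(1, 2))) ≈ 53.344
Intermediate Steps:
O = 1
Function('j')(B) = B (Function('j')(B) = Mul(Pow(B, 2), Pow(B, -1)) = B)
Function('M')(P) = Pow(P, Rational(1, 2)) (Function('M')(P) = Mul(1, Pow(P, Rational(1, 2))) = Pow(P, Rational(1, 2)))
Mul(272, Pow(Function('M')(26), -1)) = Mul(272, Pow(Pow(26, Rational(1, 2)), -1)) = Mul(272, Mul(Rational(1, 26), Pow(26, Rational(1, 2)))) = Mul(Rational(136, 13), Pow(26, Rational(1, 2)))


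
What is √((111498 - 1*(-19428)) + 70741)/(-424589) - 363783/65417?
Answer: -363783/65417 - √201667/424589 ≈ -5.5620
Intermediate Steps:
√((111498 - 1*(-19428)) + 70741)/(-424589) - 363783/65417 = √((111498 + 19428) + 70741)*(-1/424589) - 363783*1/65417 = √(130926 + 70741)*(-1/424589) - 363783/65417 = √201667*(-1/424589) - 363783/65417 = -√201667/424589 - 363783/65417 = -363783/65417 - √201667/424589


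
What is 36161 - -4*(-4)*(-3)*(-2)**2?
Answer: 36353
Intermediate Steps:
36161 - -4*(-4)*(-3)*(-2)**2 = 36161 - 16*(-3)*4 = 36161 - (-48)*4 = 36161 - 1*(-192) = 36161 + 192 = 36353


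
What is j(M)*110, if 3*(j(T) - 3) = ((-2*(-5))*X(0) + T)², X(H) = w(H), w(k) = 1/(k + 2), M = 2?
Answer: 6380/3 ≈ 2126.7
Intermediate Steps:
w(k) = 1/(2 + k)
X(H) = 1/(2 + H)
j(T) = 3 + (5 + T)²/3 (j(T) = 3 + ((-2*(-5))/(2 + 0) + T)²/3 = 3 + (10/2 + T)²/3 = 3 + (10*(½) + T)²/3 = 3 + (5 + T)²/3)
j(M)*110 = (3 + (5 + 2)²/3)*110 = (3 + (⅓)*7²)*110 = (3 + (⅓)*49)*110 = (3 + 49/3)*110 = (58/3)*110 = 6380/3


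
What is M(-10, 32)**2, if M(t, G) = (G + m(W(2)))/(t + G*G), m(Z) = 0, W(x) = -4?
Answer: 256/257049 ≈ 0.00099592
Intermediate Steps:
M(t, G) = G/(t + G**2) (M(t, G) = (G + 0)/(t + G*G) = G/(t + G**2))
M(-10, 32)**2 = (32/(-10 + 32**2))**2 = (32/(-10 + 1024))**2 = (32/1014)**2 = (32*(1/1014))**2 = (16/507)**2 = 256/257049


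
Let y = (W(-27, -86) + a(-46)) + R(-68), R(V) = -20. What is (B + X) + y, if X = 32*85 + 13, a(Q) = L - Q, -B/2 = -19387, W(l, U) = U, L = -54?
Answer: 41393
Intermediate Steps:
B = 38774 (B = -2*(-19387) = 38774)
a(Q) = -54 - Q
X = 2733 (X = 2720 + 13 = 2733)
y = -114 (y = (-86 + (-54 - 1*(-46))) - 20 = (-86 + (-54 + 46)) - 20 = (-86 - 8) - 20 = -94 - 20 = -114)
(B + X) + y = (38774 + 2733) - 114 = 41507 - 114 = 41393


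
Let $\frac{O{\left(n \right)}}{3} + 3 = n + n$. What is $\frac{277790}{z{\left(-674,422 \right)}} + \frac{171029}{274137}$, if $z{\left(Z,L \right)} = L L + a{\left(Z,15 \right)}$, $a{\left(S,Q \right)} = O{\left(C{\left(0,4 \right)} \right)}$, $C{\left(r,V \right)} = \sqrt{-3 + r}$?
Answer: $\frac{18984309796541507}{8693077737527421} - \frac{1666740 i \sqrt{3}}{31710705733} \approx 2.1838 - 9.1038 \cdot 10^{-5} i$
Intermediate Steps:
$O{\left(n \right)} = -9 + 6 n$ ($O{\left(n \right)} = -9 + 3 \left(n + n\right) = -9 + 3 \cdot 2 n = -9 + 6 n$)
$a{\left(S,Q \right)} = -9 + 6 i \sqrt{3}$ ($a{\left(S,Q \right)} = -9 + 6 \sqrt{-3 + 0} = -9 + 6 \sqrt{-3} = -9 + 6 i \sqrt{3}$)
$z{\left(Z,L \right)} = -9 + L^{2} + 6 i \sqrt{3}$ ($z{\left(Z,L \right)} = L L - \left(9 - 6 i \sqrt{3}\right) = L^{2} - \left(9 - 6 i \sqrt{3}\right) = -9 + L^{2} + 6 i \sqrt{3}$)
$\frac{277790}{z{\left(-674,422 \right)}} + \frac{171029}{274137} = \frac{277790}{-9 + 422^{2} + 6 i \sqrt{3}} + \frac{171029}{274137} = \frac{277790}{-9 + 178084 + 6 i \sqrt{3}} + 171029 \cdot \frac{1}{274137} = \frac{277790}{178075 + 6 i \sqrt{3}} + \frac{171029}{274137} = \frac{171029}{274137} + \frac{277790}{178075 + 6 i \sqrt{3}}$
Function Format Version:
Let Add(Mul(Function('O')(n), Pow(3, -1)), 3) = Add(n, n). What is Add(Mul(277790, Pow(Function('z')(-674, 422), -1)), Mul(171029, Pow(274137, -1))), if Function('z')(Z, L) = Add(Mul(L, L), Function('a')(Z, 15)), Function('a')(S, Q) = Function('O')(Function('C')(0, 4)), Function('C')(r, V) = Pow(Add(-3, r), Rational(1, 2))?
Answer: Add(Rational(18984309796541507, 8693077737527421), Mul(Rational(-1666740, 31710705733), I, Pow(3, Rational(1, 2)))) ≈ Add(2.1838, Mul(-9.1038e-5, I))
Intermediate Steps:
Function('O')(n) = Add(-9, Mul(6, n)) (Function('O')(n) = Add(-9, Mul(3, Add(n, n))) = Add(-9, Mul(3, Mul(2, n))) = Add(-9, Mul(6, n)))
Function('a')(S, Q) = Add(-9, Mul(6, I, Pow(3, Rational(1, 2)))) (Function('a')(S, Q) = Add(-9, Mul(6, Pow(Add(-3, 0), Rational(1, 2)))) = Add(-9, Mul(6, Pow(-3, Rational(1, 2)))) = Add(-9, Mul(6, Mul(I, Pow(3, Rational(1, 2))))) = Add(-9, Mul(6, I, Pow(3, Rational(1, 2)))))
Function('z')(Z, L) = Add(-9, Pow(L, 2), Mul(6, I, Pow(3, Rational(1, 2)))) (Function('z')(Z, L) = Add(Mul(L, L), Add(-9, Mul(6, I, Pow(3, Rational(1, 2))))) = Add(Pow(L, 2), Add(-9, Mul(6, I, Pow(3, Rational(1, 2))))) = Add(-9, Pow(L, 2), Mul(6, I, Pow(3, Rational(1, 2)))))
Add(Mul(277790, Pow(Function('z')(-674, 422), -1)), Mul(171029, Pow(274137, -1))) = Add(Mul(277790, Pow(Add(-9, Pow(422, 2), Mul(6, I, Pow(3, Rational(1, 2)))), -1)), Mul(171029, Pow(274137, -1))) = Add(Mul(277790, Pow(Add(-9, 178084, Mul(6, I, Pow(3, Rational(1, 2)))), -1)), Mul(171029, Rational(1, 274137))) = Add(Mul(277790, Pow(Add(178075, Mul(6, I, Pow(3, Rational(1, 2)))), -1)), Rational(171029, 274137)) = Add(Rational(171029, 274137), Mul(277790, Pow(Add(178075, Mul(6, I, Pow(3, Rational(1, 2)))), -1)))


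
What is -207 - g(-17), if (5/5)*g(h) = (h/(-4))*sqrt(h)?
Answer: -207 - 17*I*sqrt(17)/4 ≈ -207.0 - 17.523*I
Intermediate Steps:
g(h) = -h**(3/2)/4 (g(h) = (h/(-4))*sqrt(h) = (h*(-1/4))*sqrt(h) = (-h/4)*sqrt(h) = -h**(3/2)/4)
-207 - g(-17) = -207 - (-1)*(-17)**(3/2)/4 = -207 - (-1)*(-17*I*sqrt(17))/4 = -207 - 17*I*sqrt(17)/4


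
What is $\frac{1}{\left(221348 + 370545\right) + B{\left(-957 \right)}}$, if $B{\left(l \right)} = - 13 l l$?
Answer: $- \frac{1}{11314144} \approx -8.8385 \cdot 10^{-8}$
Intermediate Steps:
$B{\left(l \right)} = - 13 l^{2}$
$\frac{1}{\left(221348 + 370545\right) + B{\left(-957 \right)}} = \frac{1}{\left(221348 + 370545\right) - 13 \left(-957\right)^{2}} = \frac{1}{591893 - 11906037} = \frac{1}{-11314144} = - \frac{1}{11314144}$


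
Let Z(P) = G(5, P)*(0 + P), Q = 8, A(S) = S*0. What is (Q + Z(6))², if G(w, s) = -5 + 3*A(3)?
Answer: 484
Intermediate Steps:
A(S) = 0
G(w, s) = -5 (G(w, s) = -5 + 3*0 = -5 + 0 = -5)
Z(P) = -5*P (Z(P) = -5*(0 + P) = -5*P)
(Q + Z(6))² = (8 - 5*6)² = (8 - 30)² = (-22)² = 484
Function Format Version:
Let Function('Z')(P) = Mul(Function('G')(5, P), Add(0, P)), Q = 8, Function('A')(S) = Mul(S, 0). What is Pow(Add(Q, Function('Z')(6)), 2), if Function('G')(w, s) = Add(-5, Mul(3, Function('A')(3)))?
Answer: 484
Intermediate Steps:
Function('A')(S) = 0
Function('G')(w, s) = -5 (Function('G')(w, s) = Add(-5, Mul(3, 0)) = Add(-5, 0) = -5)
Function('Z')(P) = Mul(-5, P) (Function('Z')(P) = Mul(-5, Add(0, P)) = Mul(-5, P))
Pow(Add(Q, Function('Z')(6)), 2) = Pow(Add(8, Mul(-5, 6)), 2) = Pow(Add(8, -30), 2) = Pow(-22, 2) = 484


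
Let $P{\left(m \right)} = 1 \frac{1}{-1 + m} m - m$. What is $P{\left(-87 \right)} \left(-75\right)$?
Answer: $- \frac{580725}{88} \approx -6599.1$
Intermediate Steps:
$P{\left(m \right)} = - m + \frac{m}{-1 + m}$ ($P{\left(m \right)} = \frac{m}{-1 + m} - m = - m + \frac{m}{-1 + m}$)
$P{\left(-87 \right)} \left(-75\right) = - \frac{87 \left(2 - -87\right)}{-1 - 87} \left(-75\right) = - \frac{87 \left(2 + 87\right)}{-88} \left(-75\right) = \left(-87\right) \left(- \frac{1}{88}\right) 89 \left(-75\right) = \frac{7743}{88} \left(-75\right) = - \frac{580725}{88}$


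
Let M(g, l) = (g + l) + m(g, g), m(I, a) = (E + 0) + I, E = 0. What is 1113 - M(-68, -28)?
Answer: 1277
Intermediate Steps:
m(I, a) = I (m(I, a) = (0 + 0) + I = 0 + I = I)
M(g, l) = l + 2*g (M(g, l) = (g + l) + g = l + 2*g)
1113 - M(-68, -28) = 1113 - (-28 + 2*(-68)) = 1113 - (-28 - 136) = 1113 - 1*(-164) = 1113 + 164 = 1277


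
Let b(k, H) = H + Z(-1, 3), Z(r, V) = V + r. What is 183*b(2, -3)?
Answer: -183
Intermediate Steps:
b(k, H) = 2 + H (b(k, H) = H + (3 - 1) = H + 2 = 2 + H)
183*b(2, -3) = 183*(2 - 3) = 183*(-1) = -183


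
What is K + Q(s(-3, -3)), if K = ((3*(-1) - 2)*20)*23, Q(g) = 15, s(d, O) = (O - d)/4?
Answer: -2285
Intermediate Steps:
s(d, O) = -d/4 + O/4 (s(d, O) = (O - d)*(1/4) = -d/4 + O/4)
K = -2300 (K = ((-3 - 2)*20)*23 = -5*20*23 = -100*23 = -2300)
K + Q(s(-3, -3)) = -2300 + 15 = -2285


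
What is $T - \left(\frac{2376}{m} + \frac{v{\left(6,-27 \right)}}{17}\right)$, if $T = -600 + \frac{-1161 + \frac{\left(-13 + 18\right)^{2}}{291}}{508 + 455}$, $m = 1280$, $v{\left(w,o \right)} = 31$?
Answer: $- \frac{461063994817}{762233760} \approx -604.88$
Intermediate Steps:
$T = - \frac{168477626}{280233}$ ($T = -600 + \frac{-1161 + 5^{2} \cdot \frac{1}{291}}{963} = -600 + \left(-1161 + 25 \cdot \frac{1}{291}\right) \frac{1}{963} = -600 + \left(-1161 + \frac{25}{291}\right) \frac{1}{963} = -600 - \frac{337826}{280233} = - \frac{168477626}{280233} \approx -601.21$)
$T - \left(\frac{2376}{m} + \frac{v{\left(6,-27 \right)}}{17}\right) = - \frac{168477626}{280233} - \left(\frac{2376}{1280} + \frac{31}{17}\right) = - \frac{168477626}{280233} - \left(2376 \cdot \frac{1}{1280} + 31 \cdot \frac{1}{17}\right) = - \frac{168477626}{280233} - \left(\frac{297}{160} + \frac{31}{17}\right) = - \frac{168477626}{280233} - \frac{10009}{2720} = - \frac{461063994817}{762233760}$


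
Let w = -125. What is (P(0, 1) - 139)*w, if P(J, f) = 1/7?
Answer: 121500/7 ≈ 17357.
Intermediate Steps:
P(J, f) = 1/7
(P(0, 1) - 139)*w = (1/7 - 139)*(-125) = -972/7*(-125) = 121500/7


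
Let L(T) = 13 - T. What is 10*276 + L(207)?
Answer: 2566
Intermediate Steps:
10*276 + L(207) = 10*276 + (13 - 1*207) = 2760 + (13 - 207) = 2760 - 194 = 2566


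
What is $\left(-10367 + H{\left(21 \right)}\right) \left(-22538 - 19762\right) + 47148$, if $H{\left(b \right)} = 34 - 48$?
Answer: $439163448$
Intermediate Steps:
$H{\left(b \right)} = -14$ ($H{\left(b \right)} = 34 - 48 = -14$)
$\left(-10367 + H{\left(21 \right)}\right) \left(-22538 - 19762\right) + 47148 = \left(-10367 - 14\right) \left(-22538 - 19762\right) + 47148 = \left(-10381\right) \left(-42300\right) + 47148 = 439116300 + 47148 = 439163448$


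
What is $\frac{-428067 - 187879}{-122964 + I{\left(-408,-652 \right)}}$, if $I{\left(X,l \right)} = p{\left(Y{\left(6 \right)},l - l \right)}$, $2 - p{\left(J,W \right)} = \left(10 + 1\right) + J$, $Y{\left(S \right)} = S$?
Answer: $\frac{615946}{122979} \approx 5.0085$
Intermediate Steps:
$p{\left(J,W \right)} = -9 - J$ ($p{\left(J,W \right)} = 2 - \left(\left(10 + 1\right) + J\right) = 2 - \left(11 + J\right) = -9 - J$)
$I{\left(X,l \right)} = -15$ ($I{\left(X,l \right)} = -9 - 6 = -15$)
$\frac{-428067 - 187879}{-122964 + I{\left(-408,-652 \right)}} = \frac{-428067 - 187879}{-122964 - 15} = - \frac{615946}{-122979} = \left(-615946\right) \left(- \frac{1}{122979}\right) = \frac{615946}{122979}$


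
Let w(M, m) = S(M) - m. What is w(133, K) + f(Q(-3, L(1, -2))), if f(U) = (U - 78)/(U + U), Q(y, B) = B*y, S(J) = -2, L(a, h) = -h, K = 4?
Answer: 1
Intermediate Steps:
w(M, m) = -2 - m
f(U) = (-78 + U)/(2*U) (f(U) = (-78 + U)/((2*U)) = (-78 + U)*(1/(2*U)) = (-78 + U)/(2*U))
w(133, K) + f(Q(-3, L(1, -2))) = (-2 - 1*4) + (-78 - 1*(-2)*(-3))/(2*((-1*(-2)*(-3)))) = (-2 - 4) + (-78 + 2*(-3))/(2*((2*(-3)))) = -6 + (½)*(-78 - 6)/(-6) = -6 + (½)*(-⅙)*(-84) = -6 + 7 = 1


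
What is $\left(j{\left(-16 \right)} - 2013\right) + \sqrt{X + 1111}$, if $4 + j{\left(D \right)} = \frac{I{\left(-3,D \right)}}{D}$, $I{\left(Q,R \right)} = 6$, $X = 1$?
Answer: $- \frac{16139}{8} + 2 \sqrt{278} \approx -1984.0$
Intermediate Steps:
$j{\left(D \right)} = -4 + \frac{6}{D}$
$\left(j{\left(-16 \right)} - 2013\right) + \sqrt{X + 1111} = \left(\left(-4 + \frac{6}{-16}\right) - 2013\right) + \sqrt{1 + 1111} = \left(\left(-4 + 6 \left(- \frac{1}{16}\right)\right) - 2013\right) + \sqrt{1112} = \left(\left(-4 - \frac{3}{8}\right) - 2013\right) + 2 \sqrt{278} = \left(- \frac{35}{8} - 2013\right) + 2 \sqrt{278} = - \frac{16139}{8} + 2 \sqrt{278}$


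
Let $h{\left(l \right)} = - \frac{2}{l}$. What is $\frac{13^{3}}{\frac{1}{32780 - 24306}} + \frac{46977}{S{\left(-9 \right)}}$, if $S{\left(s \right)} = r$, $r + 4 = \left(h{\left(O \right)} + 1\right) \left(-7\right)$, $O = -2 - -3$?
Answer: $18633037$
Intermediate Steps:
$O = 1$ ($O = -2 + 3 = 1$)
$r = 3$ ($r = -4 + \left(- \frac{2}{1} + 1\right) \left(-7\right) = -4 + \left(\left(-2\right) 1 + 1\right) \left(-7\right) = -4 + \left(-2 + 1\right) \left(-7\right) = -4 - -7 = -4 + 7 = 3$)
$S{\left(s \right)} = 3$
$\frac{13^{3}}{\frac{1}{32780 - 24306}} + \frac{46977}{S{\left(-9 \right)}} = \frac{13^{3}}{\frac{1}{32780 - 24306}} + \frac{46977}{3} = \frac{2197}{\frac{1}{8474}} + 46977 \cdot \frac{1}{3} = 2197 \frac{1}{\frac{1}{8474}} + 15659 = 2197 \cdot 8474 + 15659 = 18617378 + 15659 = 18633037$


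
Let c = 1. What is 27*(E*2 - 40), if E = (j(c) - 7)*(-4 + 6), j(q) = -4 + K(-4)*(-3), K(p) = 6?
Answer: -4212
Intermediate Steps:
j(q) = -22 (j(q) = -4 + 6*(-3) = -4 - 18 = -22)
E = -58 (E = (-22 - 7)*(-4 + 6) = -29*2 = -58)
27*(E*2 - 40) = 27*(-58*2 - 40) = 27*(-116 - 40) = 27*(-156) = -4212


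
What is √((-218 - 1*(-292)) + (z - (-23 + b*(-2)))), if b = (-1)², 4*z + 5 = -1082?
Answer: I*√691/2 ≈ 13.143*I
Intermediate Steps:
z = -1087/4 (z = -5/4 + (¼)*(-1082) = -5/4 - 541/2 = -1087/4 ≈ -271.75)
b = 1
√((-218 - 1*(-292)) + (z - (-23 + b*(-2)))) = √((-218 - 1*(-292)) + (-1087/4 - (-23 + 1*(-2)))) = √((-218 + 292) + (-1087/4 - (-23 - 2))) = √(74 + (-1087/4 - 1*(-25))) = √(74 + (-1087/4 + 25)) = √(74 - 987/4) = √(-691/4) = I*√691/2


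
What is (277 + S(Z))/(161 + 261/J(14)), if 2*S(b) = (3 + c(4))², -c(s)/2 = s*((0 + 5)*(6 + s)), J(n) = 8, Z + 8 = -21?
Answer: 632652/1549 ≈ 408.43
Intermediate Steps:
Z = -29 (Z = -8 - 21 = -29)
c(s) = -2*s*(30 + 5*s) (c(s) = -2*s*(0 + 5)*(6 + s) = -2*s*5*(6 + s) = -2*s*(30 + 5*s))
S(b) = 157609/2 (S(b) = (3 - 10*4*(6 + 4))²/2 = (3 - 10*4*10)²/2 = (3 - 400)²/2 = (½)*(-397)² = (½)*157609 = 157609/2)
(277 + S(Z))/(161 + 261/J(14)) = (277 + 157609/2)/(161 + 261/8) = 158163/(2*(161 + 261*(⅛))) = 158163/(2*(161 + 261/8)) = 158163/(2*(1549/8)) = (158163/2)*(8/1549) = 632652/1549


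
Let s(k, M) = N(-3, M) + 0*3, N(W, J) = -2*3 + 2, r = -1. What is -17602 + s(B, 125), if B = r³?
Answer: -17606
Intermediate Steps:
N(W, J) = -4 (N(W, J) = -6 + 2 = -4)
B = -1 (B = (-1)³ = -1)
s(k, M) = -4 (s(k, M) = -4 + 0*3 = -4 + 0 = -4)
-17602 + s(B, 125) = -17602 - 4 = -17606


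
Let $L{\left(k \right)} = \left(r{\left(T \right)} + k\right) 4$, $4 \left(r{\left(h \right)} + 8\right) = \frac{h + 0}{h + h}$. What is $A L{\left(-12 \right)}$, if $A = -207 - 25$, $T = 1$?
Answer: $18444$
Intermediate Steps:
$r{\left(h \right)} = - \frac{63}{8}$ ($r{\left(h \right)} = -8 + \frac{\left(h + 0\right) \frac{1}{h + h}}{4} = -8 + \frac{h \frac{1}{2 h}}{4} = -8 + \frac{1}{4} \cdot \frac{1}{2} = -8 + \frac{1}{8} = - \frac{63}{8}$)
$L{\left(k \right)} = - \frac{63}{2} + 4 k$ ($L{\left(k \right)} = \left(- \frac{63}{8} + k\right) 4 = - \frac{63}{2} + 4 k$)
$A = -232$
$A L{\left(-12 \right)} = - 232 \left(- \frac{63}{2} + 4 \left(-12\right)\right) = - 232 \left(- \frac{63}{2} - 48\right) = \left(-232\right) \left(- \frac{159}{2}\right) = 18444$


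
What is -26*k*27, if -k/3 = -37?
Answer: -77922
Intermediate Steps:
k = 111 (k = -3*(-37) = 111)
-26*k*27 = -26*111*27 = -2886*27 = -77922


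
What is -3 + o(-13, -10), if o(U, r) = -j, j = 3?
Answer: -6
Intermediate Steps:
o(U, r) = -3 (o(U, r) = -1*3 = -3)
-3 + o(-13, -10) = -3 - 3 = -6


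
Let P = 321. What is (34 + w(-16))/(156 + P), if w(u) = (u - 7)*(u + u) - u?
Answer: 262/159 ≈ 1.6478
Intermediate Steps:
w(u) = -u + 2*u*(-7 + u) (w(u) = (-7 + u)*(2*u) - u = 2*u*(-7 + u) - u = -u + 2*u*(-7 + u))
(34 + w(-16))/(156 + P) = (34 - 16*(-15 + 2*(-16)))/(156 + 321) = (34 - 16*(-15 - 32))/477 = (34 - 16*(-47))*(1/477) = (34 + 752)*(1/477) = 786*(1/477) = 262/159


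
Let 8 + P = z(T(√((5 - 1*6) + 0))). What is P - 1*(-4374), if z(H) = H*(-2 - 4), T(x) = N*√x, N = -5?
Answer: 4366 + 30*√I ≈ 4387.2 + 21.213*I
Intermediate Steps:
T(x) = -5*√x
z(H) = -6*H (z(H) = H*(-6) = -6*H)
P = -8 + 30*√I (P = -8 - (-30)*√(√((5 - 1*6) + 0)) = -8 - (-30)*√(√((5 - 6) + 0)) = -8 - (-30)*√(√(-1 + 0)) = -8 - (-30)*√(√(-1)) = -8 - (-30)*√I = -8 + 30*√I ≈ 13.213 + 21.213*I)
P - 1*(-4374) = (-8 + 30*√I) - 1*(-4374) = (-8 + 30*√I) + 4374 = 4366 + 30*√I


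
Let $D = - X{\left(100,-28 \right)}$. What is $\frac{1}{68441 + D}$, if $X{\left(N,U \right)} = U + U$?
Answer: $\frac{1}{68497} \approx 1.4599 \cdot 10^{-5}$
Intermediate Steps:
$X{\left(N,U \right)} = 2 U$
$D = 56$ ($D = - 2 \left(-28\right) = \left(-1\right) \left(-56\right) = 56$)
$\frac{1}{68441 + D} = \frac{1}{68441 + 56} = \frac{1}{68497}$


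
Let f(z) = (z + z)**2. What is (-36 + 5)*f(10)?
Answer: -12400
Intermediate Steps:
f(z) = 4*z**2 (f(z) = (2*z)**2 = 4*z**2)
(-36 + 5)*f(10) = (-36 + 5)*(4*10**2) = -124*100 = -31*400 = -12400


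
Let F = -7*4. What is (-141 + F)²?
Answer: 28561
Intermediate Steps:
F = -28
(-141 + F)² = (-141 - 28)² = (-169)² = 28561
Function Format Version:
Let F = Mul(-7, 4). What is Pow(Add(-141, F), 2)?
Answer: 28561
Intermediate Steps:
F = -28
Pow(Add(-141, F), 2) = Pow(Add(-141, -28), 2) = Pow(-169, 2) = 28561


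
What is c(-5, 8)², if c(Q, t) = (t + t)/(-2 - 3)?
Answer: 256/25 ≈ 10.240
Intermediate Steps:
c(Q, t) = -2*t/5 (c(Q, t) = (2*t)/(-5) = (2*t)*(-⅕) = -2*t/5)
c(-5, 8)² = (-⅖*8)² = (-16/5)² = 256/25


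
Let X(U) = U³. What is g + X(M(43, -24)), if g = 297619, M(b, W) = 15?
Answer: 300994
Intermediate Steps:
g + X(M(43, -24)) = 297619 + 15³ = 297619 + 3375 = 300994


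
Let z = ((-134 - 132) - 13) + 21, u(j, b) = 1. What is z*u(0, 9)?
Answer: -258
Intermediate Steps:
z = -258 (z = (-266 - 13) + 21 = -279 + 21 = -258)
z*u(0, 9) = -258*1 = -258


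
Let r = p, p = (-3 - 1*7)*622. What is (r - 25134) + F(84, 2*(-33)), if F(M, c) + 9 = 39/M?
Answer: -878151/28 ≈ -31363.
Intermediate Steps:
F(M, c) = -9 + 39/M
p = -6220 (p = (-3 - 7)*622 = -10*622 = -6220)
r = -6220
(r - 25134) + F(84, 2*(-33)) = (-6220 - 25134) + (-9 + 39/84) = -31354 + (-9 + 39*(1/84)) = -31354 + (-9 + 13/28) = -31354 - 239/28 = -878151/28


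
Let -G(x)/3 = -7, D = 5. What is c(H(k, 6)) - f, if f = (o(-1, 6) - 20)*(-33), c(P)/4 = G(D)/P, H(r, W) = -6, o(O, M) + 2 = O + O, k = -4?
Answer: -806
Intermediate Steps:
o(O, M) = -2 + 2*O (o(O, M) = -2 + (O + O) = -2 + 2*O)
G(x) = 21 (G(x) = -3*(-7) = 21)
c(P) = 84/P (c(P) = 4*(21/P) = 84/P)
f = 792 (f = ((-2 + 2*(-1)) - 20)*(-33) = ((-2 - 2) - 20)*(-33) = (-4 - 20)*(-33) = -24*(-33) = 792)
c(H(k, 6)) - f = 84/(-6) - 1*792 = 84*(-⅙) - 792 = -14 - 792 = -806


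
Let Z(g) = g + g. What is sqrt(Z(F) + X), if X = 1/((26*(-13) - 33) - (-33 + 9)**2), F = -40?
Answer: I*sqrt(71745667)/947 ≈ 8.9443*I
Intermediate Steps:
X = -1/947 (X = 1/((-338 - 33) - 1*(-24)**2) = 1/(-371 - 1*576) = 1/(-371 - 576) = 1/(-947) = -1/947 ≈ -0.0010560)
Z(g) = 2*g
sqrt(Z(F) + X) = sqrt(2*(-40) - 1/947) = sqrt(-80 - 1/947) = sqrt(-75761/947) = I*sqrt(71745667)/947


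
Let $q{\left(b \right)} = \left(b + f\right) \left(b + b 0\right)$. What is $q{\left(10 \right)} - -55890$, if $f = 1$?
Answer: $56000$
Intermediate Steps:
$q{\left(b \right)} = b \left(1 + b\right)$ ($q{\left(b \right)} = \left(b + 1\right) \left(b + b 0\right) = \left(1 + b\right) \left(b + 0\right) = \left(1 + b\right) b = b \left(1 + b\right)$)
$q{\left(10 \right)} - -55890 = 10 \left(1 + 10\right) - -55890 = 10 \cdot 11 + 55890 = 110 + 55890 = 56000$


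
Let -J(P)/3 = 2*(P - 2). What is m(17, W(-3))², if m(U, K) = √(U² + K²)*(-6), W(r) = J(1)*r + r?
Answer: 26280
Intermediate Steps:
J(P) = 12 - 6*P (J(P) = -6*(P - 2) = -6*(-2 + P) = -3*(-4 + 2*P) = 12 - 6*P)
W(r) = 7*r (W(r) = (12 - 6*1)*r + r = (12 - 6)*r + r = 6*r + r = 7*r)
m(U, K) = -6*√(K² + U²) (m(U, K) = √(K² + U²)*(-6) = -6*√(K² + U²))
m(17, W(-3))² = (-6*√((7*(-3))² + 17²))² = (-6*√((-21)² + 289))² = (-6*√(441 + 289))² = (-6*√730)² = 26280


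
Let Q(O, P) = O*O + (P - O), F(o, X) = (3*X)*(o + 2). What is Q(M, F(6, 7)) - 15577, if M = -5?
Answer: -15379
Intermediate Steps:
F(o, X) = 3*X*(2 + o) (F(o, X) = (3*X)*(2 + o) = 3*X*(2 + o))
Q(O, P) = P + O² - O (Q(O, P) = O² + (P - O) = P + O² - O)
Q(M, F(6, 7)) - 15577 = (3*7*(2 + 6) + (-5)² - 1*(-5)) - 15577 = (3*7*8 + 25 + 5) - 15577 = (168 + 25 + 5) - 15577 = 198 - 15577 = -15379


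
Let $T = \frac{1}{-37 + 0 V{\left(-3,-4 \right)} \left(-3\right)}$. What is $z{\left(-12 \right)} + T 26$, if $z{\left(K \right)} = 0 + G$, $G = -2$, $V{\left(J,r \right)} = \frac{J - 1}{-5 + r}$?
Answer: $- \frac{100}{37} \approx -2.7027$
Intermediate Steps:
$V{\left(J,r \right)} = \frac{-1 + J}{-5 + r}$
$z{\left(K \right)} = -2$ ($z{\left(K \right)} = 0 - 2 = -2$)
$T = - \frac{1}{37}$ ($T = \frac{1}{-37 + 0 \frac{-1 - 3}{-5 - 4} \left(-3\right)} = \frac{1}{-37 + 0 \frac{1}{-9} \left(-4\right) \left(-3\right)} = \frac{1}{-37 + 0 \left(\left(- \frac{1}{9}\right) \left(-4\right)\right) \left(-3\right)} = \frac{1}{-37 + 0 \cdot \frac{4}{9} \left(-3\right)} = \frac{1}{-37 + 0 \left(-3\right)} = \frac{1}{-37 + 0} = \frac{1}{-37} = - \frac{1}{37} \approx -0.027027$)
$z{\left(-12 \right)} + T 26 = -2 - \frac{26}{37} = - \frac{100}{37}$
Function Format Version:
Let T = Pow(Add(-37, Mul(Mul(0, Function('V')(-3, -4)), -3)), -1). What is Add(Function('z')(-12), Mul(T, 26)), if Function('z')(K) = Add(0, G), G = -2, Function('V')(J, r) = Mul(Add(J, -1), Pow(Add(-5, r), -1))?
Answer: Rational(-100, 37) ≈ -2.7027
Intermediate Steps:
Function('V')(J, r) = Mul(Pow(Add(-5, r), -1), Add(-1, J)) (Function('V')(J, r) = Mul(Add(-1, J), Pow(Add(-5, r), -1)) = Mul(Pow(Add(-5, r), -1), Add(-1, J)))
Function('z')(K) = -2 (Function('z')(K) = Add(0, -2) = -2)
T = Rational(-1, 37) (T = Pow(Add(-37, Mul(Mul(0, Mul(Pow(Add(-5, -4), -1), Add(-1, -3))), -3)), -1) = Pow(Add(-37, Mul(Mul(0, Mul(Pow(-9, -1), -4)), -3)), -1) = Pow(Add(-37, Mul(Mul(0, Mul(Rational(-1, 9), -4)), -3)), -1) = Pow(Add(-37, Mul(Mul(0, Rational(4, 9)), -3)), -1) = Pow(Add(-37, Mul(0, -3)), -1) = Pow(Add(-37, 0), -1) = Pow(-37, -1) = Rational(-1, 37) ≈ -0.027027)
Add(Function('z')(-12), Mul(T, 26)) = Add(-2, Mul(Rational(-1, 37), 26)) = Add(-2, Rational(-26, 37)) = Rational(-100, 37)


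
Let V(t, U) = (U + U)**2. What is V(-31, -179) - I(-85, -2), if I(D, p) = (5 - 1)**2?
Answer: 128148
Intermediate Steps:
V(t, U) = 4*U**2 (V(t, U) = (2*U)**2 = 4*U**2)
I(D, p) = 16 (I(D, p) = 4**2 = 16)
V(-31, -179) - I(-85, -2) = 4*(-179)**2 - 1*16 = 4*32041 - 16 = 128164 - 16 = 128148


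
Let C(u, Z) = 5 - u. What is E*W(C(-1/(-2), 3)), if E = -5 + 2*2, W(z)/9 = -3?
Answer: 27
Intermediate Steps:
W(z) = -27 (W(z) = 9*(-3) = -27)
E = -1 (E = -5 + 4 = -1)
E*W(C(-1/(-2), 3)) = -1*(-27) = 27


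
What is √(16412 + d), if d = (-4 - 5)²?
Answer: √16493 ≈ 128.43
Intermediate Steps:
d = 81 (d = (-9)² = 81)
√(16412 + d) = √(16412 + 81) = √16493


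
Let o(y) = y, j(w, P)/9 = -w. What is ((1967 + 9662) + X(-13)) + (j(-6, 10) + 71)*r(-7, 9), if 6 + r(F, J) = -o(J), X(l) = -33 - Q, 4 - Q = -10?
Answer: 9707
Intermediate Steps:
j(w, P) = -9*w (j(w, P) = 9*(-w) = -9*w)
Q = 14 (Q = 4 - 1*(-10) = 4 + 10 = 14)
X(l) = -47 (X(l) = -33 - 1*14 = -33 - 14 = -47)
r(F, J) = -6 - J
((1967 + 9662) + X(-13)) + (j(-6, 10) + 71)*r(-7, 9) = ((1967 + 9662) - 47) + (-9*(-6) + 71)*(-6 - 1*9) = (11629 - 47) + (54 + 71)*(-6 - 9) = 11582 + 125*(-15) = 11582 - 1875 = 9707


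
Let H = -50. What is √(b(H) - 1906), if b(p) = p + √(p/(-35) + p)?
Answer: √(-95844 + 14*I*√595)/7 ≈ 0.078791 + 44.227*I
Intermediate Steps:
b(p) = p + √1190*√p/35 (b(p) = p + √(p*(-1/35) + p) = p + √(-p/35 + p) = p + √(34*p/35) = p + √1190*√p/35)
√(b(H) - 1906) = √((-50 + √1190*√(-50)/35) - 1906) = √((-50 + √1190*(5*I*√2)/35) - 1906) = √((-50 + 2*I*√595/7) - 1906) = √(-1956 + 2*I*√595/7)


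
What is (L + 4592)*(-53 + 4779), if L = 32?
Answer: 21853024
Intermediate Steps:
(L + 4592)*(-53 + 4779) = (32 + 4592)*(-53 + 4779) = 4624*4726 = 21853024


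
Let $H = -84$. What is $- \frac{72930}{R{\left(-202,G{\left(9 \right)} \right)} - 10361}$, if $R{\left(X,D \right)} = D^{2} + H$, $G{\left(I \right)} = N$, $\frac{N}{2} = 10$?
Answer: $\frac{14586}{2009} \approx 7.2603$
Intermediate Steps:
$N = 20$ ($N = 2 \cdot 10 = 20$)
$G{\left(I \right)} = 20$
$R{\left(X,D \right)} = -84 + D^{2}$ ($R{\left(X,D \right)} = D^{2} - 84 = -84 + D^{2}$)
$- \frac{72930}{R{\left(-202,G{\left(9 \right)} \right)} - 10361} = - \frac{72930}{\left(-84 + 20^{2}\right) - 10361} = - \frac{72930}{\left(-84 + 400\right) - 10361} = - \frac{72930}{316 - 10361} = - \frac{72930}{-10045} = \left(-72930\right) \left(- \frac{1}{10045}\right) = \frac{14586}{2009}$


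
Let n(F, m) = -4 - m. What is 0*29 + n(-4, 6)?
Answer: -10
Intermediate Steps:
0*29 + n(-4, 6) = 0*29 + (-4 - 1*6) = 0 + (-4 - 6) = 0 - 10 = -10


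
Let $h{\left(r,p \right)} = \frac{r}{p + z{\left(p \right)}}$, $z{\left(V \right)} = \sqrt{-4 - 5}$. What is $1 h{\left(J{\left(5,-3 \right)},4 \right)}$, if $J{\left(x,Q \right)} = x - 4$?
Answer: $\frac{4}{25} - \frac{3 i}{25} \approx 0.16 - 0.12 i$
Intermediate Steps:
$z{\left(V \right)} = 3 i$ ($z{\left(V \right)} = \sqrt{-9} = 3 i$)
$J{\left(x,Q \right)} = -4 + x$ ($J{\left(x,Q \right)} = x - 4 = -4 + x$)
$h{\left(r,p \right)} = \frac{r}{p + 3 i}$
$1 h{\left(J{\left(5,-3 \right)},4 \right)} = 1 \frac{-4 + 5}{4 + 3 i} = 1 \cdot 1 \frac{4 - 3 i}{25} = 1 \frac{4 - 3 i}{25} = \frac{4 - 3 i}{25}$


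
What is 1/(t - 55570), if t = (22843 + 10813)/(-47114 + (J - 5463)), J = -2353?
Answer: -27465/1526246878 ≈ -1.7995e-5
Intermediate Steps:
t = -16828/27465 (t = (22843 + 10813)/(-47114 + (-2353 - 5463)) = 33656/(-47114 - 7816) = 33656/(-54930) = 33656*(-1/54930) = -16828/27465 ≈ -0.61271)
1/(t - 55570) = 1/(-16828/27465 - 55570) = 1/(-1526246878/27465) = -27465/1526246878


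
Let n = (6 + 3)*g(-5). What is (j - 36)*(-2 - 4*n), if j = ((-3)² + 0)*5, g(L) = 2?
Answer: -666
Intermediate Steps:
n = 18 (n = (6 + 3)*2 = 9*2 = 18)
j = 45 (j = (9 + 0)*5 = 9*5 = 45)
(j - 36)*(-2 - 4*n) = (45 - 36)*(-2 - 4*18) = 9*(-2 - 72) = 9*(-74) = -666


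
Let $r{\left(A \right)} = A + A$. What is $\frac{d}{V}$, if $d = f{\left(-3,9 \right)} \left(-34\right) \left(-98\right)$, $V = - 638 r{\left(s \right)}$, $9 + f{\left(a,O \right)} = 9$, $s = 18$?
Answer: $0$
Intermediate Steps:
$f{\left(a,O \right)} = 0$ ($f{\left(a,O \right)} = -9 + 9 = 0$)
$r{\left(A \right)} = 2 A$
$V = -22968$ ($V = - 638 \cdot 2 \cdot 18 = \left(-638\right) 36 = -22968$)
$d = 0$ ($d = 0 \left(-34\right) \left(-98\right) = 0 \left(-98\right) = 0$)
$\frac{d}{V} = \frac{0}{-22968} = 0 \left(- \frac{1}{22968}\right) = 0$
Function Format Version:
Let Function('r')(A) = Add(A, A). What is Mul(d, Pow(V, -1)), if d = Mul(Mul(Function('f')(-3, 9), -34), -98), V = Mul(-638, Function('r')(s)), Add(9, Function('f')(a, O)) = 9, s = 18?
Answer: 0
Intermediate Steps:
Function('f')(a, O) = 0 (Function('f')(a, O) = Add(-9, 9) = 0)
Function('r')(A) = Mul(2, A)
V = -22968 (V = Mul(-638, Mul(2, 18)) = Mul(-638, 36) = -22968)
d = 0 (d = Mul(Mul(0, -34), -98) = Mul(0, -98) = 0)
Mul(d, Pow(V, -1)) = Mul(0, Pow(-22968, -1)) = Mul(0, Rational(-1, 22968)) = 0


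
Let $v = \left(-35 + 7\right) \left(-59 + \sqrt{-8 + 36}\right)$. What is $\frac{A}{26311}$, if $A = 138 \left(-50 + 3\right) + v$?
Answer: $- \frac{4834}{26311} - \frac{56 \sqrt{7}}{26311} \approx -0.18936$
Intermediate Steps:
$v = 1652 - 56 \sqrt{7}$ ($v = - 28 \left(-59 + \sqrt{28}\right) = - 28 \left(-59 + 2 \sqrt{7}\right) = 1652 - 56 \sqrt{7} \approx 1503.8$)
$A = -4834 - 56 \sqrt{7}$ ($A = 138 \left(-50 + 3\right) + \left(1652 - 56 \sqrt{7}\right) = 138 \left(-47\right) + \left(1652 - 56 \sqrt{7}\right) = -6486 + \left(1652 - 56 \sqrt{7}\right) = -4834 - 56 \sqrt{7} \approx -4982.2$)
$\frac{A}{26311} = \frac{-4834 - 56 \sqrt{7}}{26311} = \left(-4834 - 56 \sqrt{7}\right) \frac{1}{26311} = - \frac{4834}{26311} - \frac{56 \sqrt{7}}{26311}$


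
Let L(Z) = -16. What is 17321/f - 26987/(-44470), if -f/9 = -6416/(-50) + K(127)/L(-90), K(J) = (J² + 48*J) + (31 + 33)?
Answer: 430979729051/202475156310 ≈ 2.1286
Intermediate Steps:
K(J) = 64 + J² + 48*J (K(J) = (J² + 48*J) + 64 = 64 + J² + 48*J)
f = 4553073/400 (f = -9*(-6416/(-50) + (64 + 127² + 48*127)/(-16)) = -9*(-6416*(-1/50) + (64 + 16129 + 6096)*(-1/16)) = -9*(3208/25 + 22289*(-1/16)) = -9*(3208/25 - 22289/16) = -9*(-505897/400) = 4553073/400 ≈ 11383.)
17321/f - 26987/(-44470) = 17321/(4553073/400) - 26987/(-44470) = 17321*(400/4553073) - 26987*(-1/44470) = 6928400/4553073 + 26987/44470 = 430979729051/202475156310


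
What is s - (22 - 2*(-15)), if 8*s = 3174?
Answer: 1379/4 ≈ 344.75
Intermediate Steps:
s = 1587/4 (s = (⅛)*3174 = 1587/4 ≈ 396.75)
s - (22 - 2*(-15)) = 1587/4 - (22 - 2*(-15)) = 1587/4 - (22 + 30) = 1587/4 - 1*52 = 1587/4 - 52 = 1379/4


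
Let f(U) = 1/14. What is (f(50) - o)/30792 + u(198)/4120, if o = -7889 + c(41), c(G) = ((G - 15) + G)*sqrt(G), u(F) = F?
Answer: 67549633/222010320 - 67*sqrt(41)/30792 ≈ 0.29033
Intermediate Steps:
c(G) = sqrt(G)*(-15 + 2*G) (c(G) = ((-15 + G) + G)*sqrt(G) = (-15 + 2*G)*sqrt(G) = sqrt(G)*(-15 + 2*G))
o = -7889 + 67*sqrt(41) (o = -7889 + sqrt(41)*(-15 + 2*41) = -7889 + sqrt(41)*(-15 + 82) = -7889 + sqrt(41)*67 = -7889 + 67*sqrt(41) ≈ -7460.0)
f(U) = 1/14
(f(50) - o)/30792 + u(198)/4120 = (1/14 - (-7889 + 67*sqrt(41)))/30792 + 198/4120 = (1/14 + (7889 - 67*sqrt(41)))*(1/30792) + 198*(1/4120) = (110447/14 - 67*sqrt(41))*(1/30792) + 99/2060 = (110447/431088 - 67*sqrt(41)/30792) + 99/2060 = 67549633/222010320 - 67*sqrt(41)/30792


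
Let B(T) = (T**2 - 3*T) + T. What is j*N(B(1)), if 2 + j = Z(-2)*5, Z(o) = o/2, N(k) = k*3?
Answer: 21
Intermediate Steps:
B(T) = T**2 - 2*T
N(k) = 3*k
Z(o) = o/2 (Z(o) = o*(1/2) = o/2)
j = -7 (j = -2 + ((1/2)*(-2))*5 = -2 - 1*5 = -2 - 5 = -7)
j*N(B(1)) = -21*1*(-2 + 1) = -21*1*(-1) = -21*(-1) = -7*(-3) = 21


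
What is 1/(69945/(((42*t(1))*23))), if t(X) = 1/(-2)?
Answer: -161/23315 ≈ -0.0069054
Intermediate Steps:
t(X) = -½
1/(69945/(((42*t(1))*23))) = 1/(69945/(((42*(-½))*23))) = 1/(69945/((-21*23))) = 1/(69945/(-483)) = 1/(69945*(-1/483)) = 1/(-23315/161) = -161/23315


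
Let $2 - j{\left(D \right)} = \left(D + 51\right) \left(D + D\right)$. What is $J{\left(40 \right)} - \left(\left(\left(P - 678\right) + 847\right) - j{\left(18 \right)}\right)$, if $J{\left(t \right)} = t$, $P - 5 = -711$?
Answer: $-1905$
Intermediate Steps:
$P = -706$ ($P = 5 - 711 = -706$)
$j{\left(D \right)} = 2 - 2 D \left(51 + D\right)$ ($j{\left(D \right)} = 2 - \left(D + 51\right) \left(D + D\right) = 2 - \left(51 + D\right) 2 D = 2 - 2 D \left(51 + D\right)$)
$J{\left(40 \right)} - \left(\left(\left(P - 678\right) + 847\right) - j{\left(18 \right)}\right) = 40 - \left(\left(\left(-706 - 678\right) + 847\right) - \left(2 - 1836 - 2 \cdot 18^{2}\right)\right) = 40 - \left(\left(-1384 + 847\right) - \left(2 - 1836 - 648\right)\right) = 40 - \left(-537 - \left(2 - 1836 - 648\right)\right) = 40 - \left(-537 - -2482\right) = 40 - \left(-537 + 2482\right) = 40 - 1945 = -1905$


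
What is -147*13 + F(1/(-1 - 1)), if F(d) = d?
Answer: -3823/2 ≈ -1911.5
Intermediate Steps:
-147*13 + F(1/(-1 - 1)) = -147*13 + 1/(-1 - 1) = -1911 + 1/(-2) = -1911 - 1/2 = -3823/2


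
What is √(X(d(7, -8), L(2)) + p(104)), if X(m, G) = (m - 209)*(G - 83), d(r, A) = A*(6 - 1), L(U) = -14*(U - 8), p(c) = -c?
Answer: I*√353 ≈ 18.788*I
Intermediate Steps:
L(U) = 112 - 14*U (L(U) = -14*(-8 + U) = 112 - 14*U)
d(r, A) = 5*A (d(r, A) = A*5 = 5*A)
X(m, G) = (-209 + m)*(-83 + G)
√(X(d(7, -8), L(2)) + p(104)) = √((17347 - 209*(112 - 14*2) - 415*(-8) + (112 - 14*2)*(5*(-8))) - 1*104) = √((17347 - 209*(112 - 28) - 83*(-40) + (112 - 28)*(-40)) - 104) = √((17347 - 209*84 + 3320 + 84*(-40)) - 104) = √((17347 - 17556 + 3320 - 3360) - 104) = √(-249 - 104) = √(-353) = I*√353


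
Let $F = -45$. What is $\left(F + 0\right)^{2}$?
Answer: $2025$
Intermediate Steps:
$\left(F + 0\right)^{2} = \left(-45 + 0\right)^{2} = \left(-45\right)^{2} = 2025$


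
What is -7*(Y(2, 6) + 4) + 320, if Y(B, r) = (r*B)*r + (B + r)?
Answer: -268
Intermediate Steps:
Y(B, r) = B + r + B*r**2 (Y(B, r) = (B*r)*r + (B + r) = B*r**2 + (B + r) = B + r + B*r**2)
-7*(Y(2, 6) + 4) + 320 = -7*((2 + 6 + 2*6**2) + 4) + 320 = -7*((2 + 6 + 2*36) + 4) + 320 = -7*((2 + 6 + 72) + 4) + 320 = -7*(80 + 4) + 320 = -7*84 + 320 = -588 + 320 = -268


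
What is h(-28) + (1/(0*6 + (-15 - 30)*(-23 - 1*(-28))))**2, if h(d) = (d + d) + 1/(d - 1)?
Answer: -82265596/1468125 ≈ -56.034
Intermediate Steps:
h(d) = 1/(-1 + d) + 2*d (h(d) = 2*d + 1/(-1 + d) = 1/(-1 + d) + 2*d)
h(-28) + (1/(0*6 + (-15 - 30)*(-23 - 1*(-28))))**2 = (1 - 2*(-28) + 2*(-28)**2)/(-1 - 28) + (1/(0*6 + (-15 - 30)*(-23 - 1*(-28))))**2 = (1 + 56 + 2*784)/(-29) + (1/(0 - 45*(-23 + 28)))**2 = -(1 + 56 + 1568)/29 + (1/(0 - 45*5))**2 = -1/29*1625 + (1/(0 - 225))**2 = -1625/29 + (1/(-225))**2 = -1625/29 + (-1/225)**2 = -1625/29 + 1/50625 = -82265596/1468125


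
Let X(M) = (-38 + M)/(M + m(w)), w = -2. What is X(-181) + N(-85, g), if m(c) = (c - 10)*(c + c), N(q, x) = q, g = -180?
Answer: -11086/133 ≈ -83.353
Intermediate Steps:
m(c) = 2*c*(-10 + c) (m(c) = (-10 + c)*(2*c) = 2*c*(-10 + c))
X(M) = (-38 + M)/(48 + M) (X(M) = (-38 + M)/(M + 2*(-2)*(-10 - 2)) = (-38 + M)/(M + 2*(-2)*(-12)) = (-38 + M)/(M + 48) = (-38 + M)/(48 + M))
X(-181) + N(-85, g) = (-38 - 181)/(48 - 181) - 85 = -219/(-133) - 85 = -1/133*(-219) - 85 = 219/133 - 85 = -11086/133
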